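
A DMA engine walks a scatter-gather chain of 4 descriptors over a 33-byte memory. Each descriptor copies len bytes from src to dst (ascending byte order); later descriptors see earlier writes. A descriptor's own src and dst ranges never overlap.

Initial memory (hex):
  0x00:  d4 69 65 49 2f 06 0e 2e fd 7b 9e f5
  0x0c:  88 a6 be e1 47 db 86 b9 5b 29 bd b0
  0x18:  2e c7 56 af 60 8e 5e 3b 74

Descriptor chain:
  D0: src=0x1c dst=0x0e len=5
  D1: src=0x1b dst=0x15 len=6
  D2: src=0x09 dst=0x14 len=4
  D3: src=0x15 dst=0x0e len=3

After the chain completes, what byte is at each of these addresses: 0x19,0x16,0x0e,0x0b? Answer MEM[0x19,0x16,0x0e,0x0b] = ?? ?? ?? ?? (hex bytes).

  after D0: wrote 5B at 0x0e = 608e5e3b74
  after D1: wrote 6B at 0x15 = af608e5e3b74
  after D2: wrote 4B at 0x14 = 7b9ef588
  after D3: wrote 3B at 0x0e = 9ef588
query mem[0x19]=0x3b, mem[0x16]=0xf5, mem[0x0e]=0x9e, mem[0x0b]=0xf5

MEM[0x19,0x16,0x0e,0x0b] = 3b f5 9e f5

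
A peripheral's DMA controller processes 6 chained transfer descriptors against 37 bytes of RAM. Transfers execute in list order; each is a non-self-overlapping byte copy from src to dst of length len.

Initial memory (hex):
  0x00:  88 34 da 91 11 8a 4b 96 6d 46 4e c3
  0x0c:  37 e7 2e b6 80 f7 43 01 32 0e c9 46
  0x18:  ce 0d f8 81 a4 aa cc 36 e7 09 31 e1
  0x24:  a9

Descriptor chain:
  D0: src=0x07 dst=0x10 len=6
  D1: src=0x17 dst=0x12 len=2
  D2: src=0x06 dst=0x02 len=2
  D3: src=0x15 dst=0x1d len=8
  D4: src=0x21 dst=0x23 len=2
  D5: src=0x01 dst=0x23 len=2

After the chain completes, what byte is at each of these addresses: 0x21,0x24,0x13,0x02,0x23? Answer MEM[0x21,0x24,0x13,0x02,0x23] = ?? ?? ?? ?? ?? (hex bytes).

MEM[0x21,0x24,0x13,0x02,0x23] = 0d 4b ce 4b 34

D0: mem[0x10..0x15] <- [96 6d 46 4e c3 37]
D1: mem[0x12..0x13] <- [46 ce]
D2: mem[0x02..0x03] <- [4b 96]
D3: mem[0x1d..0x24] <- [37 c9 46 ce 0d f8 81 a4]
D4: mem[0x23..0x24] <- [0d f8]
D5: mem[0x23..0x24] <- [34 4b]
query mem[0x21]=0x0d, mem[0x24]=0x4b, mem[0x13]=0xce, mem[0x02]=0x4b, mem[0x23]=0x34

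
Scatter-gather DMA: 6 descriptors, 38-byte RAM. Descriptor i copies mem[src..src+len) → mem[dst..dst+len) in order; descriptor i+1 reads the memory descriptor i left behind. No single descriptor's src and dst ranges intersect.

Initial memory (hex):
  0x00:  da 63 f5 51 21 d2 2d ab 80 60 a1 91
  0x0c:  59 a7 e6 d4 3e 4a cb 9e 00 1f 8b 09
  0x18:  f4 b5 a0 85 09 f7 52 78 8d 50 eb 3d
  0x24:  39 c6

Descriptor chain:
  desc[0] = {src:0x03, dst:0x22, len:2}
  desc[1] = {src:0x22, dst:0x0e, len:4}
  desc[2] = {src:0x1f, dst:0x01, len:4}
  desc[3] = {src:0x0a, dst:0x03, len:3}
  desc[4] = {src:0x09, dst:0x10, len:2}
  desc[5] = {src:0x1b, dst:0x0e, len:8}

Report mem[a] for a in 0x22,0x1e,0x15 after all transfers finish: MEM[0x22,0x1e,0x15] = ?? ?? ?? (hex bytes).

#0 dst[0x22+2] := {0x51,0x21}
#1 dst[0x0e+4] := {0x51,0x21,0x39,0xc6}
#2 dst[0x01+4] := {0x78,0x8d,0x50,0x51}
#3 dst[0x03+3] := {0xa1,0x91,0x59}
#4 dst[0x10+2] := {0x60,0xa1}
#5 dst[0x0e+8] := {0x85,0x09,0xf7,0x52,0x78,0x8d,0x50,0x51}
query mem[0x22]=0x51, mem[0x1e]=0x52, mem[0x15]=0x51

MEM[0x22,0x1e,0x15] = 51 52 51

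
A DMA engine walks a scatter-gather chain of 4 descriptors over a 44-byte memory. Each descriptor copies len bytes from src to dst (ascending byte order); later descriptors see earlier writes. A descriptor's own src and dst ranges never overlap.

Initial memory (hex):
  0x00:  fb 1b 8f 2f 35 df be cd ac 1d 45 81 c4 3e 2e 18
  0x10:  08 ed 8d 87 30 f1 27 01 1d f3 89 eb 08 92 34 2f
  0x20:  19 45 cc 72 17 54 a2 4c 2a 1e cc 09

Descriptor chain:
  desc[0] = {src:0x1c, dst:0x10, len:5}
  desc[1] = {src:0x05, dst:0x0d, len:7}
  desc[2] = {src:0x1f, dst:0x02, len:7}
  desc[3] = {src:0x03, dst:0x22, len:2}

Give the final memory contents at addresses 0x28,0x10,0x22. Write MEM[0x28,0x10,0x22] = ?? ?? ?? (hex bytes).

MEM[0x28,0x10,0x22] = 2a ac 19

D0: mem[0x10..0x14] <- [08 92 34 2f 19]
D1: mem[0x0d..0x13] <- [df be cd ac 1d 45 81]
D2: mem[0x02..0x08] <- [2f 19 45 cc 72 17 54]
D3: mem[0x22..0x23] <- [19 45]
query mem[0x28]=0x2a, mem[0x10]=0xac, mem[0x22]=0x19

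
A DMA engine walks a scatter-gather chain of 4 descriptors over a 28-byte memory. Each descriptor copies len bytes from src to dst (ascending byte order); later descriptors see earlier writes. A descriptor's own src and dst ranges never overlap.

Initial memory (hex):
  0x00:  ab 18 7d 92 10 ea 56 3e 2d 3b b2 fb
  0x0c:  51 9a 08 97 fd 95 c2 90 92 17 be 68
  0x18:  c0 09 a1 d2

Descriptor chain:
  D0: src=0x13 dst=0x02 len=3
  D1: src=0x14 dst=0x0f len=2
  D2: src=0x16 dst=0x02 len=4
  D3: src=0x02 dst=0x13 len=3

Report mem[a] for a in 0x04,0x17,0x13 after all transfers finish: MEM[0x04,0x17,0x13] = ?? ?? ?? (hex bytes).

#0 dst[0x02+3] := {0x90,0x92,0x17}
#1 dst[0x0f+2] := {0x92,0x17}
#2 dst[0x02+4] := {0xbe,0x68,0xc0,0x09}
#3 dst[0x13+3] := {0xbe,0x68,0xc0}
query mem[0x04]=0xc0, mem[0x17]=0x68, mem[0x13]=0xbe

MEM[0x04,0x17,0x13] = c0 68 be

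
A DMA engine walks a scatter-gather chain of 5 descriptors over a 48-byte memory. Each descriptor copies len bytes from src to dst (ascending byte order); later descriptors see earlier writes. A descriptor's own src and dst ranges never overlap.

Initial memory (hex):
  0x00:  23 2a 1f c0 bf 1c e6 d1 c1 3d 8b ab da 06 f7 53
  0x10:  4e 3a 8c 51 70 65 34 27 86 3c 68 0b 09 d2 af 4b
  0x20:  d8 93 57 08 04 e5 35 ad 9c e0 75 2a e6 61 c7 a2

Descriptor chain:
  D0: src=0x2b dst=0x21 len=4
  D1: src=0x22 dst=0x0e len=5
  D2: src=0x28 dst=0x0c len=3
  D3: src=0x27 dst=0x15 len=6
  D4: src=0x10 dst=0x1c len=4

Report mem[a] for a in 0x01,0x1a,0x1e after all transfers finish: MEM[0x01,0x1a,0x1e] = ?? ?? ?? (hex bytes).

  after D0: wrote 4B at 0x21 = 2ae661c7
  after D1: wrote 5B at 0x0e = e661c7e535
  after D2: wrote 3B at 0x0c = 9ce075
  after D3: wrote 6B at 0x15 = ad9ce0752ae6
  after D4: wrote 4B at 0x1c = c7e53551
query mem[0x01]=0x2a, mem[0x1a]=0xe6, mem[0x1e]=0x35

MEM[0x01,0x1a,0x1e] = 2a e6 35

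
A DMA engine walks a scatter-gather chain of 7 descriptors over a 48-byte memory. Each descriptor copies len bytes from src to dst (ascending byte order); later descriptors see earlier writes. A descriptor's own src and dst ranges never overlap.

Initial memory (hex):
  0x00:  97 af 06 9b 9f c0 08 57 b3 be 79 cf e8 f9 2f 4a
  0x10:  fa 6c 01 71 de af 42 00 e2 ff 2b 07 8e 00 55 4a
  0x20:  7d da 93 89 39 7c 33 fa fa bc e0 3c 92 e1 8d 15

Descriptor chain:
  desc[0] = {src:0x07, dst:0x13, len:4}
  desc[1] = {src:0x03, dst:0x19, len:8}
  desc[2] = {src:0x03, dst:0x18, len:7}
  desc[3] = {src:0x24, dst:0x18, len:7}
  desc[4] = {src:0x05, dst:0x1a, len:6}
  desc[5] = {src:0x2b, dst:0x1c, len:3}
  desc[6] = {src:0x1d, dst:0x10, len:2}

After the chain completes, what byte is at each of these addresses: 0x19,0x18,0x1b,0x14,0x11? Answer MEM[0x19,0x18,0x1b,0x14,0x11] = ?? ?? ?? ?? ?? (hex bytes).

MEM[0x19,0x18,0x1b,0x14,0x11] = 7c 39 08 b3 e1

  after D0: wrote 4B at 0x13 = 57b3be79
  after D1: wrote 8B at 0x19 = 9b9fc00857b3be79
  after D2: wrote 7B at 0x18 = 9b9fc00857b3be
  after D3: wrote 7B at 0x18 = 397c33fafabce0
  after D4: wrote 6B at 0x1a = c00857b3be79
  after D5: wrote 3B at 0x1c = 3c92e1
  after D6: wrote 2B at 0x10 = 92e1
query mem[0x19]=0x7c, mem[0x18]=0x39, mem[0x1b]=0x08, mem[0x14]=0xb3, mem[0x11]=0xe1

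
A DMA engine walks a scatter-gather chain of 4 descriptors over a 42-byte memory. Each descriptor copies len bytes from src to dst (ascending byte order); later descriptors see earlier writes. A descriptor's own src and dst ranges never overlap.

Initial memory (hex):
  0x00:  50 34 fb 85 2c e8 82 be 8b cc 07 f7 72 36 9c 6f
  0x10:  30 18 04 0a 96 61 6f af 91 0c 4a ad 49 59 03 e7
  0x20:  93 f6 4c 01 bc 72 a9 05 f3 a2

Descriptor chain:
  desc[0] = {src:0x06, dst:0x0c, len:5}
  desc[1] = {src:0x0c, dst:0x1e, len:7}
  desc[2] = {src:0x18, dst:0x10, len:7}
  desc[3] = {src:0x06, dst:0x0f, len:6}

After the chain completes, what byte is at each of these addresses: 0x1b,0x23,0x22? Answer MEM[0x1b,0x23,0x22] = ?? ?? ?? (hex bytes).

MEM[0x1b,0x23,0x22] = ad 18 07

D0: mem[0x0c..0x10] <- [82 be 8b cc 07]
D1: mem[0x1e..0x24] <- [82 be 8b cc 07 18 04]
D2: mem[0x10..0x16] <- [91 0c 4a ad 49 59 82]
D3: mem[0x0f..0x14] <- [82 be 8b cc 07 f7]
query mem[0x1b]=0xad, mem[0x23]=0x18, mem[0x22]=0x07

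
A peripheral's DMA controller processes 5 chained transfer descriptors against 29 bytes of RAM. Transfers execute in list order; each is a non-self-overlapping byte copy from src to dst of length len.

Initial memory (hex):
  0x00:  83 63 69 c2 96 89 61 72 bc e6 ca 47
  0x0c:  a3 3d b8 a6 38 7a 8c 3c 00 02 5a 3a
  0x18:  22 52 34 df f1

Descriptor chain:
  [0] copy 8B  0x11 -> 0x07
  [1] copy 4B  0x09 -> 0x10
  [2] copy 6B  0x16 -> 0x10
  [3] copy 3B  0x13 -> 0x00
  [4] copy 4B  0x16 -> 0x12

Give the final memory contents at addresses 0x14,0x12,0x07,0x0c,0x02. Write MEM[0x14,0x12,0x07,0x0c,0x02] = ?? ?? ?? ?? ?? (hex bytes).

MEM[0x14,0x12,0x07,0x0c,0x02] = 22 5a 7a 5a df

  after D0: wrote 8B at 0x07 = 7a8c3c00025a3a22
  after D1: wrote 4B at 0x10 = 3c00025a
  after D2: wrote 6B at 0x10 = 5a3a225234df
  after D3: wrote 3B at 0x00 = 5234df
  after D4: wrote 4B at 0x12 = 5a3a2252
query mem[0x14]=0x22, mem[0x12]=0x5a, mem[0x07]=0x7a, mem[0x0c]=0x5a, mem[0x02]=0xdf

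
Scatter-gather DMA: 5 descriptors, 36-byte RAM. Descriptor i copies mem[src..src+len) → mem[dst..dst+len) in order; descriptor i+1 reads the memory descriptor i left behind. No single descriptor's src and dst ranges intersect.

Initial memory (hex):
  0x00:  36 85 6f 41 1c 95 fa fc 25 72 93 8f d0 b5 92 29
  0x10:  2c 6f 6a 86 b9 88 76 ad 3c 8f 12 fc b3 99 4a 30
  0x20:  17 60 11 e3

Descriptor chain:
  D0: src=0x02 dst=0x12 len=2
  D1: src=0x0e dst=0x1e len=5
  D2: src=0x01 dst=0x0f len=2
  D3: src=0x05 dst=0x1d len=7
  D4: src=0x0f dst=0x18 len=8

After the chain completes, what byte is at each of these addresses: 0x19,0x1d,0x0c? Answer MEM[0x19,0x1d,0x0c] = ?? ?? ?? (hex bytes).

MEM[0x19,0x1d,0x0c] = 6f b9 d0

  after D0: wrote 2B at 0x12 = 6f41
  after D1: wrote 5B at 0x1e = 92292c6f6f
  after D2: wrote 2B at 0x0f = 856f
  after D3: wrote 7B at 0x1d = 95fafc2572938f
  after D4: wrote 8B at 0x18 = 856f6f6f41b98876
query mem[0x19]=0x6f, mem[0x1d]=0xb9, mem[0x0c]=0xd0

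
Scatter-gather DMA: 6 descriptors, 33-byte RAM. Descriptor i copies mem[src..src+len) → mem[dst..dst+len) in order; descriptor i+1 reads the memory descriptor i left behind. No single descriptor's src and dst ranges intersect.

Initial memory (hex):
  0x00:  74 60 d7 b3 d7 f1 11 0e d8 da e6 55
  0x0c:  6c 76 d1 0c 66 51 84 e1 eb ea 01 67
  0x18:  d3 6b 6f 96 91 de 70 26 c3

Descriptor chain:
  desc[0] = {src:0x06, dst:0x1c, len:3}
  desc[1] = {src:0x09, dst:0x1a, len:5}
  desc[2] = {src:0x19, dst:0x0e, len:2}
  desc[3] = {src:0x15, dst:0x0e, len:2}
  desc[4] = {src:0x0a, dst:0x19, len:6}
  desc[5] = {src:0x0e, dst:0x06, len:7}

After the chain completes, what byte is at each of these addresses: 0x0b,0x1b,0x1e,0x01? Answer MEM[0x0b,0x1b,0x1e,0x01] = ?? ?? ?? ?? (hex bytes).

[0] 0x06->0x1c len=3 : 11 0e d8
[1] 0x09->0x1a len=5 : da e6 55 6c 76
[2] 0x19->0x0e len=2 : 6b da
[3] 0x15->0x0e len=2 : ea 01
[4] 0x0a->0x19 len=6 : e6 55 6c 76 ea 01
[5] 0x0e->0x06 len=7 : ea 01 66 51 84 e1 eb
query mem[0x0b]=0xe1, mem[0x1b]=0x6c, mem[0x1e]=0x01, mem[0x01]=0x60

MEM[0x0b,0x1b,0x1e,0x01] = e1 6c 01 60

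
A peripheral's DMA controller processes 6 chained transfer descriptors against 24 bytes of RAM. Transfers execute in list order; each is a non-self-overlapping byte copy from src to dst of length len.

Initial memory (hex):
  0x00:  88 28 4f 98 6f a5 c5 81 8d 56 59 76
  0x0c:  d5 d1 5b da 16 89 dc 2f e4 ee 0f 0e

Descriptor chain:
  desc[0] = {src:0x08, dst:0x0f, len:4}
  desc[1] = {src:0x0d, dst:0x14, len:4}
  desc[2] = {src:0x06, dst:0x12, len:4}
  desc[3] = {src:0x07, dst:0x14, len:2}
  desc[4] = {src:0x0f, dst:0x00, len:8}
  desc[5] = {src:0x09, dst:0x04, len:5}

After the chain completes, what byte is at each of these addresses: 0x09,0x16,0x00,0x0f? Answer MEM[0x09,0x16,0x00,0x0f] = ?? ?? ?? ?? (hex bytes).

#0 dst[0x0f+4] := {0x8d,0x56,0x59,0x76}
#1 dst[0x14+4] := {0xd1,0x5b,0x8d,0x56}
#2 dst[0x12+4] := {0xc5,0x81,0x8d,0x56}
#3 dst[0x14+2] := {0x81,0x8d}
#4 dst[0x00+8] := {0x8d,0x56,0x59,0xc5,0x81,0x81,0x8d,0x8d}
#5 dst[0x04+5] := {0x56,0x59,0x76,0xd5,0xd1}
query mem[0x09]=0x56, mem[0x16]=0x8d, mem[0x00]=0x8d, mem[0x0f]=0x8d

MEM[0x09,0x16,0x00,0x0f] = 56 8d 8d 8d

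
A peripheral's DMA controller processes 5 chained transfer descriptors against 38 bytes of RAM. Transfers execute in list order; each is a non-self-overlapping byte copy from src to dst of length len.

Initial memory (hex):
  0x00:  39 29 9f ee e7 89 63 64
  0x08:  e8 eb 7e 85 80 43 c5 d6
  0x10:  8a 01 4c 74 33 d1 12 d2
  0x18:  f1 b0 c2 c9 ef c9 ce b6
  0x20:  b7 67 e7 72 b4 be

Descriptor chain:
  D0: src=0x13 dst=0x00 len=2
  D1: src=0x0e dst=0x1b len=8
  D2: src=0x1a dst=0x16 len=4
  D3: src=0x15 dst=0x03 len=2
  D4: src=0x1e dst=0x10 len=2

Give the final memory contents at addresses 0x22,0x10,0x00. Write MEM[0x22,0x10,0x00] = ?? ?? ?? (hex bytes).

D0: mem[0x00..0x01] <- [74 33]
D1: mem[0x1b..0x22] <- [c5 d6 8a 01 4c 74 33 d1]
D2: mem[0x16..0x19] <- [c2 c5 d6 8a]
D3: mem[0x03..0x04] <- [d1 c2]
D4: mem[0x10..0x11] <- [01 4c]
query mem[0x22]=0xd1, mem[0x10]=0x01, mem[0x00]=0x74

MEM[0x22,0x10,0x00] = d1 01 74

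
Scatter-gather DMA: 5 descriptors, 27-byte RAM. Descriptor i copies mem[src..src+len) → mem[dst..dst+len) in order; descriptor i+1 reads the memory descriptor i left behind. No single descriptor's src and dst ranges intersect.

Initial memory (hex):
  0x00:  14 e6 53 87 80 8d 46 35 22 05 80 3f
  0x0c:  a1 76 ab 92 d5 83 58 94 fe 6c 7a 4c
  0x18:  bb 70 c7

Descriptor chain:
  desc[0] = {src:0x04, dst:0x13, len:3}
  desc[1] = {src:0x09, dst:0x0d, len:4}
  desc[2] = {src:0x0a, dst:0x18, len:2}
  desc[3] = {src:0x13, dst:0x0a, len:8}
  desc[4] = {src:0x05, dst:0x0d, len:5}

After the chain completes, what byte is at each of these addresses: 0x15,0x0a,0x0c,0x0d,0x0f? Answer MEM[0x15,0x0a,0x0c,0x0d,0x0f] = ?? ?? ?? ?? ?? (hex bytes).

#0 dst[0x13+3] := {0x80,0x8d,0x46}
#1 dst[0x0d+4] := {0x05,0x80,0x3f,0xa1}
#2 dst[0x18+2] := {0x80,0x3f}
#3 dst[0x0a+8] := {0x80,0x8d,0x46,0x7a,0x4c,0x80,0x3f,0xc7}
#4 dst[0x0d+5] := {0x8d,0x46,0x35,0x22,0x05}
query mem[0x15]=0x46, mem[0x0a]=0x80, mem[0x0c]=0x46, mem[0x0d]=0x8d, mem[0x0f]=0x35

MEM[0x15,0x0a,0x0c,0x0d,0x0f] = 46 80 46 8d 35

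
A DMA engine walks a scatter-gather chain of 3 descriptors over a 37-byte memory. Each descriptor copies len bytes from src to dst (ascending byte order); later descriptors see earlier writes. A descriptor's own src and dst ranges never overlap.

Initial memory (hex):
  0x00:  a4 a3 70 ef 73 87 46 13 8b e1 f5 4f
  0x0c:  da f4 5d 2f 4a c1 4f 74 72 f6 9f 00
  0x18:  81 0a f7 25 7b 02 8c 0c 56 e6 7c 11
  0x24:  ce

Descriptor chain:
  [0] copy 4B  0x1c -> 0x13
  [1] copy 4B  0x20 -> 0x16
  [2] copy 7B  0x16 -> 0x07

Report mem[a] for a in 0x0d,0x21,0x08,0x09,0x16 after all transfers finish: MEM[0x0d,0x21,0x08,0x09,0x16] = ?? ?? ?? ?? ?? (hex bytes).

MEM[0x0d,0x21,0x08,0x09,0x16] = 7b e6 e6 7c 56

[0] 0x1c->0x13 len=4 : 7b 02 8c 0c
[1] 0x20->0x16 len=4 : 56 e6 7c 11
[2] 0x16->0x07 len=7 : 56 e6 7c 11 f7 25 7b
query mem[0x0d]=0x7b, mem[0x21]=0xe6, mem[0x08]=0xe6, mem[0x09]=0x7c, mem[0x16]=0x56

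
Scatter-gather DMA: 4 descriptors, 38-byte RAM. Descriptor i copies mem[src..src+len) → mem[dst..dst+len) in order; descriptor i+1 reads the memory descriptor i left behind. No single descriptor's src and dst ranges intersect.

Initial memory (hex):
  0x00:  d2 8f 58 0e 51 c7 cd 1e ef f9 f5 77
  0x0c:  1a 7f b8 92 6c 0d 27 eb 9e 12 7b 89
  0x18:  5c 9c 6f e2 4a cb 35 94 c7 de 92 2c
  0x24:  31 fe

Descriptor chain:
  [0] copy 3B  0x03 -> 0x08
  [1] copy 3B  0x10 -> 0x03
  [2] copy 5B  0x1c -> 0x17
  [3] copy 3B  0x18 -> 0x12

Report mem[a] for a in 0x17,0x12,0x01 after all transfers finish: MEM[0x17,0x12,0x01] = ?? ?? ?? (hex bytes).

MEM[0x17,0x12,0x01] = 4a cb 8f

  after D0: wrote 3B at 0x08 = 0e51c7
  after D1: wrote 3B at 0x03 = 6c0d27
  after D2: wrote 5B at 0x17 = 4acb3594c7
  after D3: wrote 3B at 0x12 = cb3594
query mem[0x17]=0x4a, mem[0x12]=0xcb, mem[0x01]=0x8f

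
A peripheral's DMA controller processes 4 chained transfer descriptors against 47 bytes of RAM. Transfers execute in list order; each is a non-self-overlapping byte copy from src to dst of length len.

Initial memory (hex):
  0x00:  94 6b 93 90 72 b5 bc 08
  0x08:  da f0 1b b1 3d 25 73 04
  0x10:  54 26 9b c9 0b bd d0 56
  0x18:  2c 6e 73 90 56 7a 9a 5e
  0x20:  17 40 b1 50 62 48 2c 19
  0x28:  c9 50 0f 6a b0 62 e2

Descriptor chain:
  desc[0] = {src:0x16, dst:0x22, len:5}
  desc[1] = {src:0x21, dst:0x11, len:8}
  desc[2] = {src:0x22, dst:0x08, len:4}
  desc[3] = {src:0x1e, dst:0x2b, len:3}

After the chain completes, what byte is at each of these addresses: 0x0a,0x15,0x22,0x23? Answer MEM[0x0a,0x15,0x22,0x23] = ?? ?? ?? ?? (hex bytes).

[0] 0x16->0x22 len=5 : d0 56 2c 6e 73
[1] 0x21->0x11 len=8 : 40 d0 56 2c 6e 73 19 c9
[2] 0x22->0x08 len=4 : d0 56 2c 6e
[3] 0x1e->0x2b len=3 : 9a 5e 17
query mem[0x0a]=0x2c, mem[0x15]=0x6e, mem[0x22]=0xd0, mem[0x23]=0x56

MEM[0x0a,0x15,0x22,0x23] = 2c 6e d0 56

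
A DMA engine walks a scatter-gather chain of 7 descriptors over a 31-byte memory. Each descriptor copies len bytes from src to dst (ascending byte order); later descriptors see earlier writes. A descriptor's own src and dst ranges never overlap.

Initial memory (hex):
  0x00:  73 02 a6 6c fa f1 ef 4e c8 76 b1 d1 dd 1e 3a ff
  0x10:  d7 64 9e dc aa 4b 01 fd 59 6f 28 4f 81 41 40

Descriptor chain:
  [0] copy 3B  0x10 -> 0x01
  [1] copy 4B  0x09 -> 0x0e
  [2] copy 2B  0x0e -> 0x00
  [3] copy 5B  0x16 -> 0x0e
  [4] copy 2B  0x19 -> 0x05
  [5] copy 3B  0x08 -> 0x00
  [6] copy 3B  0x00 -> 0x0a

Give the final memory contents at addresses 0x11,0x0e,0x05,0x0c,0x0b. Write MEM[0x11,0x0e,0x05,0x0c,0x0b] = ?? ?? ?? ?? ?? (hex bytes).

MEM[0x11,0x0e,0x05,0x0c,0x0b] = 6f 01 6f b1 76

D0: mem[0x01..0x03] <- [d7 64 9e]
D1: mem[0x0e..0x11] <- [76 b1 d1 dd]
D2: mem[0x00..0x01] <- [76 b1]
D3: mem[0x0e..0x12] <- [01 fd 59 6f 28]
D4: mem[0x05..0x06] <- [6f 28]
D5: mem[0x00..0x02] <- [c8 76 b1]
D6: mem[0x0a..0x0c] <- [c8 76 b1]
query mem[0x11]=0x6f, mem[0x0e]=0x01, mem[0x05]=0x6f, mem[0x0c]=0xb1, mem[0x0b]=0x76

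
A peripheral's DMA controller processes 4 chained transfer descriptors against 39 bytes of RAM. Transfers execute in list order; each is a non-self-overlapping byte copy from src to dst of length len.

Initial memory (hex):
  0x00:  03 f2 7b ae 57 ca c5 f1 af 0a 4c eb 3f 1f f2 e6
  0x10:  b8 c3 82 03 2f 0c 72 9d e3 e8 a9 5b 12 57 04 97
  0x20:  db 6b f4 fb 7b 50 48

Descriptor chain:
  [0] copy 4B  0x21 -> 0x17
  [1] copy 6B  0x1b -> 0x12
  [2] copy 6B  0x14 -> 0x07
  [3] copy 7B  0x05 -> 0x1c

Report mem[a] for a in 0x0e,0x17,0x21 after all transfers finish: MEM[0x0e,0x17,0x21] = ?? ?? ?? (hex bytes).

[0] 0x21->0x17 len=4 : 6b f4 fb 7b
[1] 0x1b->0x12 len=6 : 5b 12 57 04 97 db
[2] 0x14->0x07 len=6 : 57 04 97 db f4 fb
[3] 0x05->0x1c len=7 : ca c5 57 04 97 db f4
query mem[0x0e]=0xf2, mem[0x17]=0xdb, mem[0x21]=0xdb

MEM[0x0e,0x17,0x21] = f2 db db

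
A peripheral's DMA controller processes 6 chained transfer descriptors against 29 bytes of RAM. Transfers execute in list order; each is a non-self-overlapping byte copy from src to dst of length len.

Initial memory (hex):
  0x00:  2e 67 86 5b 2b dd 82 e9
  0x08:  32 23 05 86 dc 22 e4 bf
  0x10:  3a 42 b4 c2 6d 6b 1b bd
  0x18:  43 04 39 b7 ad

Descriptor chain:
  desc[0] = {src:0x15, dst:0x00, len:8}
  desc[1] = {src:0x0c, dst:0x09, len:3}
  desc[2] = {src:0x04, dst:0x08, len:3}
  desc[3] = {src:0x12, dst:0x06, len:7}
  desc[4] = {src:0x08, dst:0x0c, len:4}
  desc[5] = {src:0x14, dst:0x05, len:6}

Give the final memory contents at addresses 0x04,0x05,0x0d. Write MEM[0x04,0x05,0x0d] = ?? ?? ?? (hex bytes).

MEM[0x04,0x05,0x0d] = 04 6d 6b

[0] 0x15->0x00 len=8 : 6b 1b bd 43 04 39 b7 ad
[1] 0x0c->0x09 len=3 : dc 22 e4
[2] 0x04->0x08 len=3 : 04 39 b7
[3] 0x12->0x06 len=7 : b4 c2 6d 6b 1b bd 43
[4] 0x08->0x0c len=4 : 6d 6b 1b bd
[5] 0x14->0x05 len=6 : 6d 6b 1b bd 43 04
query mem[0x04]=0x04, mem[0x05]=0x6d, mem[0x0d]=0x6b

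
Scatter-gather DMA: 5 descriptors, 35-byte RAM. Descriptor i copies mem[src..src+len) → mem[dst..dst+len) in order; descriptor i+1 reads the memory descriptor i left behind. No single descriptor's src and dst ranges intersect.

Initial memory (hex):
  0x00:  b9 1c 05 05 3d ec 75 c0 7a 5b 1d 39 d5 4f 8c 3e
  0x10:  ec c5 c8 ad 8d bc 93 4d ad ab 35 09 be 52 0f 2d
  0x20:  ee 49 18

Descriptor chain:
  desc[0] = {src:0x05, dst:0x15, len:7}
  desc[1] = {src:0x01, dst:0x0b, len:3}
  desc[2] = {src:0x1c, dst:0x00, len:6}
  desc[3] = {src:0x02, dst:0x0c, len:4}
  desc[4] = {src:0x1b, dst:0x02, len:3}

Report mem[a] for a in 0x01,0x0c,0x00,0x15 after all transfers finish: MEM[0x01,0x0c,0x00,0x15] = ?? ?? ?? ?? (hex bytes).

[0] 0x05->0x15 len=7 : ec 75 c0 7a 5b 1d 39
[1] 0x01->0x0b len=3 : 1c 05 05
[2] 0x1c->0x00 len=6 : be 52 0f 2d ee 49
[3] 0x02->0x0c len=4 : 0f 2d ee 49
[4] 0x1b->0x02 len=3 : 39 be 52
query mem[0x01]=0x52, mem[0x0c]=0x0f, mem[0x00]=0xbe, mem[0x15]=0xec

MEM[0x01,0x0c,0x00,0x15] = 52 0f be ec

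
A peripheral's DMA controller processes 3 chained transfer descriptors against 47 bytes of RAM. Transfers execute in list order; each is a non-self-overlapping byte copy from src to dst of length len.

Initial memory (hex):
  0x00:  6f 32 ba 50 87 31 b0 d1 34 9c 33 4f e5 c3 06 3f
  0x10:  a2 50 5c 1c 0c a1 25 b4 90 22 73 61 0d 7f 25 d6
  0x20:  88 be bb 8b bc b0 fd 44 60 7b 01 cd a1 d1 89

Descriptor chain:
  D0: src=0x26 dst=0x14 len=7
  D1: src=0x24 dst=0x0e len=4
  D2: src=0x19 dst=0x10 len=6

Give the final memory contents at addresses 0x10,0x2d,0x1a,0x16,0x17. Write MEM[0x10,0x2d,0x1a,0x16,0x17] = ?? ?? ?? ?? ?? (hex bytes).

MEM[0x10,0x2d,0x1a,0x16,0x17] = cd d1 a1 60 7b

#0 dst[0x14+7] := {0xfd,0x44,0x60,0x7b,0x01,0xcd,0xa1}
#1 dst[0x0e+4] := {0xbc,0xb0,0xfd,0x44}
#2 dst[0x10+6] := {0xcd,0xa1,0x61,0x0d,0x7f,0x25}
query mem[0x10]=0xcd, mem[0x2d]=0xd1, mem[0x1a]=0xa1, mem[0x16]=0x60, mem[0x17]=0x7b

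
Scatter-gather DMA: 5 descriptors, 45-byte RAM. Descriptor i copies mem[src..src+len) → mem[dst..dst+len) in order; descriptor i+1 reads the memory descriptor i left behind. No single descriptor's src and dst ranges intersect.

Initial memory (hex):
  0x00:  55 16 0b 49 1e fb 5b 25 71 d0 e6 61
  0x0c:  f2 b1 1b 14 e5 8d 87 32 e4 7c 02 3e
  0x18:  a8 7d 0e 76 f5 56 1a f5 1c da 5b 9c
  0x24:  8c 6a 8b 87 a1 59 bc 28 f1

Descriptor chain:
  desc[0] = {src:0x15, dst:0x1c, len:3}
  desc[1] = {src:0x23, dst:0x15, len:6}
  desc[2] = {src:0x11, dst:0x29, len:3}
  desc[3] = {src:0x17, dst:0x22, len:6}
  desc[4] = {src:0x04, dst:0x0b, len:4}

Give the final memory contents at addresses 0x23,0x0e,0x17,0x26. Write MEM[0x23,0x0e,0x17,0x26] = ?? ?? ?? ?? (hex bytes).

MEM[0x23,0x0e,0x17,0x26] = 8b 25 6a 76

#0 dst[0x1c+3] := {0x7c,0x02,0x3e}
#1 dst[0x15+6] := {0x9c,0x8c,0x6a,0x8b,0x87,0xa1}
#2 dst[0x29+3] := {0x8d,0x87,0x32}
#3 dst[0x22+6] := {0x6a,0x8b,0x87,0xa1,0x76,0x7c}
#4 dst[0x0b+4] := {0x1e,0xfb,0x5b,0x25}
query mem[0x23]=0x8b, mem[0x0e]=0x25, mem[0x17]=0x6a, mem[0x26]=0x76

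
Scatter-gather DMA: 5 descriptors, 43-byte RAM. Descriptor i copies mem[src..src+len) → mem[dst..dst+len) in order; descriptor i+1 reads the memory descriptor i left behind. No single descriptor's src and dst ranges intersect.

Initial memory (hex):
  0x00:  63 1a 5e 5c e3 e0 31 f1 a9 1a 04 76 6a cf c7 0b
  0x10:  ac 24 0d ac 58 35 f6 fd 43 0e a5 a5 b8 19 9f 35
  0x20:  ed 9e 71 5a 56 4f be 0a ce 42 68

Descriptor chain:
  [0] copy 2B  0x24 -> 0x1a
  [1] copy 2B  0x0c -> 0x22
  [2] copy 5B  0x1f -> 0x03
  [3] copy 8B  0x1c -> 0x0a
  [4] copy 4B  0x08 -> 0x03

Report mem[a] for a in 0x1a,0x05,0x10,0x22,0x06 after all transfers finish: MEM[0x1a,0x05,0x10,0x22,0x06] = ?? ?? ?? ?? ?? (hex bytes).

D0: mem[0x1a..0x1b] <- [56 4f]
D1: mem[0x22..0x23] <- [6a cf]
D2: mem[0x03..0x07] <- [35 ed 9e 6a cf]
D3: mem[0x0a..0x11] <- [b8 19 9f 35 ed 9e 6a cf]
D4: mem[0x03..0x06] <- [a9 1a b8 19]
query mem[0x1a]=0x56, mem[0x05]=0xb8, mem[0x10]=0x6a, mem[0x22]=0x6a, mem[0x06]=0x19

MEM[0x1a,0x05,0x10,0x22,0x06] = 56 b8 6a 6a 19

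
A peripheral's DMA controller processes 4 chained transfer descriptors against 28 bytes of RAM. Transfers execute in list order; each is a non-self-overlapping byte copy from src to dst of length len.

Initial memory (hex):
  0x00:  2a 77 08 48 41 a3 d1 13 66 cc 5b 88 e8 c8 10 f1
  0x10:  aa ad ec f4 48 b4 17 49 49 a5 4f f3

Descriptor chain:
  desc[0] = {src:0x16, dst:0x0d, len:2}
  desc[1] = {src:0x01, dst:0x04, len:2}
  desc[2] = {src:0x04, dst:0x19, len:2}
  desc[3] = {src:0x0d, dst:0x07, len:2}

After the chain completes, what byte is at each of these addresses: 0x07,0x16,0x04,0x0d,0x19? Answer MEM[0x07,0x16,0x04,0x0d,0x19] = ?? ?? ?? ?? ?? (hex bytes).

#0 dst[0x0d+2] := {0x17,0x49}
#1 dst[0x04+2] := {0x77,0x08}
#2 dst[0x19+2] := {0x77,0x08}
#3 dst[0x07+2] := {0x17,0x49}
query mem[0x07]=0x17, mem[0x16]=0x17, mem[0x04]=0x77, mem[0x0d]=0x17, mem[0x19]=0x77

MEM[0x07,0x16,0x04,0x0d,0x19] = 17 17 77 17 77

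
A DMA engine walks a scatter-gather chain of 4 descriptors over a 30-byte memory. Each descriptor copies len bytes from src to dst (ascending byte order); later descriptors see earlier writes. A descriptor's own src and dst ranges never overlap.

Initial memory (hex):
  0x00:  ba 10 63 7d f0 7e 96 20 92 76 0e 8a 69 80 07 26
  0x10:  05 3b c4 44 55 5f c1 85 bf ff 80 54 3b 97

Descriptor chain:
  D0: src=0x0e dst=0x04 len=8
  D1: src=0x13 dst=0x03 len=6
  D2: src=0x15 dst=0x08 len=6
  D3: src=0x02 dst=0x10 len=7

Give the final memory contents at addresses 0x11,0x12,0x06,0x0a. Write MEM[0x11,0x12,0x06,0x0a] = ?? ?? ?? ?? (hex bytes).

  after D0: wrote 8B at 0x04 = 0726053bc444555f
  after D1: wrote 6B at 0x03 = 44555fc185bf
  after D2: wrote 6B at 0x08 = 5fc185bfff80
  after D3: wrote 7B at 0x10 = 6344555fc1855f
query mem[0x11]=0x44, mem[0x12]=0x55, mem[0x06]=0xc1, mem[0x0a]=0x85

MEM[0x11,0x12,0x06,0x0a] = 44 55 c1 85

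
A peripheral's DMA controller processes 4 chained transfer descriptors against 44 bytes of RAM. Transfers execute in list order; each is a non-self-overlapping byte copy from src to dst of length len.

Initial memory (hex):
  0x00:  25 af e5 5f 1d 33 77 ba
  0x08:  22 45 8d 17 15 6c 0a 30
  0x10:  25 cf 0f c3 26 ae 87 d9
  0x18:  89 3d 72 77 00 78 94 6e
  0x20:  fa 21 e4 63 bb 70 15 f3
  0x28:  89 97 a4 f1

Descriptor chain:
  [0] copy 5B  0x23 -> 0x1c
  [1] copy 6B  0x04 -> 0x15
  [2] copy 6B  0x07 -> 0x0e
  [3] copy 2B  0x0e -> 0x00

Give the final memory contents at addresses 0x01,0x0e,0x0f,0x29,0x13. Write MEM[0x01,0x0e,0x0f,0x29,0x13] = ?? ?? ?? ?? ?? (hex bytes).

D0: mem[0x1c..0x20] <- [63 bb 70 15 f3]
D1: mem[0x15..0x1a] <- [1d 33 77 ba 22 45]
D2: mem[0x0e..0x13] <- [ba 22 45 8d 17 15]
D3: mem[0x00..0x01] <- [ba 22]
query mem[0x01]=0x22, mem[0x0e]=0xba, mem[0x0f]=0x22, mem[0x29]=0x97, mem[0x13]=0x15

MEM[0x01,0x0e,0x0f,0x29,0x13] = 22 ba 22 97 15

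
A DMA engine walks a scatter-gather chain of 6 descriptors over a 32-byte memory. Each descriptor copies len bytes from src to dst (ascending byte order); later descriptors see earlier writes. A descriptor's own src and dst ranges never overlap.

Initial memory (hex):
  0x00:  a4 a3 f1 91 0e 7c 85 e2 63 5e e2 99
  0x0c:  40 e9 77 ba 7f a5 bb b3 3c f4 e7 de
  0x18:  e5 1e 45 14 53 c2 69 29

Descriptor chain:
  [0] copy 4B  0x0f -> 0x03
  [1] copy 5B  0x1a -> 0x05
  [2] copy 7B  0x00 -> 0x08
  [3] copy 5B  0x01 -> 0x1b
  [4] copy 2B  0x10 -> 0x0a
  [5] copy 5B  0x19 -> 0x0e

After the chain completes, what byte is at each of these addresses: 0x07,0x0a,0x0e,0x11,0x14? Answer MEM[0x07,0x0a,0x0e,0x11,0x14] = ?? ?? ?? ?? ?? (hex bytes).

  after D0: wrote 4B at 0x03 = ba7fa5bb
  after D1: wrote 5B at 0x05 = 451453c269
  after D2: wrote 7B at 0x08 = a4a3f1ba7f4514
  after D3: wrote 5B at 0x1b = a3f1ba7f45
  after D4: wrote 2B at 0x0a = 7fa5
  after D5: wrote 5B at 0x0e = 1e45a3f1ba
query mem[0x07]=0x53, mem[0x0a]=0x7f, mem[0x0e]=0x1e, mem[0x11]=0xf1, mem[0x14]=0x3c

MEM[0x07,0x0a,0x0e,0x11,0x14] = 53 7f 1e f1 3c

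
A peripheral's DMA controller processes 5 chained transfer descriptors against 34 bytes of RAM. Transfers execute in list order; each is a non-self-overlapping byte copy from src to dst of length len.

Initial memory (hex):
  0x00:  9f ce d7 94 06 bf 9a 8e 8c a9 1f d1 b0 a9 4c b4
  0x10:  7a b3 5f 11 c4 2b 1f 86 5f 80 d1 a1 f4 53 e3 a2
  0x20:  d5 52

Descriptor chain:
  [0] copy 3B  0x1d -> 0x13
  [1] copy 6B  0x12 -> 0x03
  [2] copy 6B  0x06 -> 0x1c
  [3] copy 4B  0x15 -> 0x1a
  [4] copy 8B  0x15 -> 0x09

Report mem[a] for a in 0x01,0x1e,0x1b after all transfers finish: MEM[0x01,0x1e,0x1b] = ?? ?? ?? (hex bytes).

  after D0: wrote 3B at 0x13 = 53e3a2
  after D1: wrote 6B at 0x03 = 5f53e3a21f86
  after D2: wrote 6B at 0x1c = a21f86a91fd1
  after D3: wrote 4B at 0x1a = a21f865f
  after D4: wrote 8B at 0x09 = a21f865f80a21f86
query mem[0x01]=0xce, mem[0x1e]=0x86, mem[0x1b]=0x1f

MEM[0x01,0x1e,0x1b] = ce 86 1f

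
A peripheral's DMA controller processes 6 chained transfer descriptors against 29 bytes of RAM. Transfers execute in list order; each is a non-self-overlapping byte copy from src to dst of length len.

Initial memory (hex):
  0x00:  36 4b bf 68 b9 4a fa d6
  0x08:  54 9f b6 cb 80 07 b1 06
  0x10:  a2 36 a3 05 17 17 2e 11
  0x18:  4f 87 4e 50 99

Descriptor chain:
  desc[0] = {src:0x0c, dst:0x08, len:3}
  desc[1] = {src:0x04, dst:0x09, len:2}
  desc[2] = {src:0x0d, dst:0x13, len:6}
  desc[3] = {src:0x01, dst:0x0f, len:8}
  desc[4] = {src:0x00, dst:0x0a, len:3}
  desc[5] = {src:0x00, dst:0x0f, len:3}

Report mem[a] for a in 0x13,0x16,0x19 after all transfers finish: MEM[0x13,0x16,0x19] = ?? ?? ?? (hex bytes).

#0 dst[0x08+3] := {0x80,0x07,0xb1}
#1 dst[0x09+2] := {0xb9,0x4a}
#2 dst[0x13+6] := {0x07,0xb1,0x06,0xa2,0x36,0xa3}
#3 dst[0x0f+8] := {0x4b,0xbf,0x68,0xb9,0x4a,0xfa,0xd6,0x80}
#4 dst[0x0a+3] := {0x36,0x4b,0xbf}
#5 dst[0x0f+3] := {0x36,0x4b,0xbf}
query mem[0x13]=0x4a, mem[0x16]=0x80, mem[0x19]=0x87

MEM[0x13,0x16,0x19] = 4a 80 87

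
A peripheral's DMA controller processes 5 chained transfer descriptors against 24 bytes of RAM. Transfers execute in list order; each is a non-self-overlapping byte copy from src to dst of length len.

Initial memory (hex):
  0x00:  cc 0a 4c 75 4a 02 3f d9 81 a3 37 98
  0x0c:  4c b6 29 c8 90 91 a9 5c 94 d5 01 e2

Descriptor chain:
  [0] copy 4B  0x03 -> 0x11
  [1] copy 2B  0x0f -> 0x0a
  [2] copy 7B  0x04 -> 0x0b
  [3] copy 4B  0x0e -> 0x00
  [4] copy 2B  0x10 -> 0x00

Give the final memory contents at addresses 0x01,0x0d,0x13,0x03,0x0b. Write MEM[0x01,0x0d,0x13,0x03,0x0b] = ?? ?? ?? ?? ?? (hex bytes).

[0] 0x03->0x11 len=4 : 75 4a 02 3f
[1] 0x0f->0x0a len=2 : c8 90
[2] 0x04->0x0b len=7 : 4a 02 3f d9 81 a3 c8
[3] 0x0e->0x00 len=4 : d9 81 a3 c8
[4] 0x10->0x00 len=2 : a3 c8
query mem[0x01]=0xc8, mem[0x0d]=0x3f, mem[0x13]=0x02, mem[0x03]=0xc8, mem[0x0b]=0x4a

MEM[0x01,0x0d,0x13,0x03,0x0b] = c8 3f 02 c8 4a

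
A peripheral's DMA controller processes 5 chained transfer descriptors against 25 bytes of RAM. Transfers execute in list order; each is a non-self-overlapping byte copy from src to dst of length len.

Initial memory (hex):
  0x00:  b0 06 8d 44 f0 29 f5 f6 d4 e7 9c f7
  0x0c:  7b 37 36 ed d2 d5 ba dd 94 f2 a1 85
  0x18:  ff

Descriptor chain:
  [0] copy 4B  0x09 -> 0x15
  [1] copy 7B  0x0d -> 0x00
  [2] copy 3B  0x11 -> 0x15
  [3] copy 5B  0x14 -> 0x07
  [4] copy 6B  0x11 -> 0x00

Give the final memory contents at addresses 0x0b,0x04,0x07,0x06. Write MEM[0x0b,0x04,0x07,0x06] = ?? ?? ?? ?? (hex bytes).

[0] 0x09->0x15 len=4 : e7 9c f7 7b
[1] 0x0d->0x00 len=7 : 37 36 ed d2 d5 ba dd
[2] 0x11->0x15 len=3 : d5 ba dd
[3] 0x14->0x07 len=5 : 94 d5 ba dd 7b
[4] 0x11->0x00 len=6 : d5 ba dd 94 d5 ba
query mem[0x0b]=0x7b, mem[0x04]=0xd5, mem[0x07]=0x94, mem[0x06]=0xdd

MEM[0x0b,0x04,0x07,0x06] = 7b d5 94 dd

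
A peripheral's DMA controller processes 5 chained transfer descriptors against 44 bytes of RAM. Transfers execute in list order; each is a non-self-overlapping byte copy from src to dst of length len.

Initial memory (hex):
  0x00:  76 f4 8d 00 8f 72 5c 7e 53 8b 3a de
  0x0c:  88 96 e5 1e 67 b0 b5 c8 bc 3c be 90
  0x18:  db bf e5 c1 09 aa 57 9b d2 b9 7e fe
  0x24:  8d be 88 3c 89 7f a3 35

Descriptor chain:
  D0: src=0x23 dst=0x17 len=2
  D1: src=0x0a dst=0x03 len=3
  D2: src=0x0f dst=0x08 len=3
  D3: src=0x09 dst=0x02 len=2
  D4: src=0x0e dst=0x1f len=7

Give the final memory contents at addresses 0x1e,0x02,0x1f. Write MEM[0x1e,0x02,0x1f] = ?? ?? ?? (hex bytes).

D0: mem[0x17..0x18] <- [fe 8d]
D1: mem[0x03..0x05] <- [3a de 88]
D2: mem[0x08..0x0a] <- [1e 67 b0]
D3: mem[0x02..0x03] <- [67 b0]
D4: mem[0x1f..0x25] <- [e5 1e 67 b0 b5 c8 bc]
query mem[0x1e]=0x57, mem[0x02]=0x67, mem[0x1f]=0xe5

MEM[0x1e,0x02,0x1f] = 57 67 e5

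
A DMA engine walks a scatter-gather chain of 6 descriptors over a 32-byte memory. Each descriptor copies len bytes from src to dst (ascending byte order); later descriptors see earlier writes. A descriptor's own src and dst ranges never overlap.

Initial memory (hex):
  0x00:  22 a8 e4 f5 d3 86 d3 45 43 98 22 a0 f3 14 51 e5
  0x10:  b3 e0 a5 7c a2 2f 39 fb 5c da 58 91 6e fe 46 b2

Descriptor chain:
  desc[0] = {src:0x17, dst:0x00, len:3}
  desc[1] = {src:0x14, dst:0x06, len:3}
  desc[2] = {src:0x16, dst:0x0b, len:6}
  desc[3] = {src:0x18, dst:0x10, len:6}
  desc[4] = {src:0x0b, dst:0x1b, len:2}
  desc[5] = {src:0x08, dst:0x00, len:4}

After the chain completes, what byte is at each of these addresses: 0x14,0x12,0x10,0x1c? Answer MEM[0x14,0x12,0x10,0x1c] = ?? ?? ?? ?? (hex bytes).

#0 dst[0x00+3] := {0xfb,0x5c,0xda}
#1 dst[0x06+3] := {0xa2,0x2f,0x39}
#2 dst[0x0b+6] := {0x39,0xfb,0x5c,0xda,0x58,0x91}
#3 dst[0x10+6] := {0x5c,0xda,0x58,0x91,0x6e,0xfe}
#4 dst[0x1b+2] := {0x39,0xfb}
#5 dst[0x00+4] := {0x39,0x98,0x22,0x39}
query mem[0x14]=0x6e, mem[0x12]=0x58, mem[0x10]=0x5c, mem[0x1c]=0xfb

MEM[0x14,0x12,0x10,0x1c] = 6e 58 5c fb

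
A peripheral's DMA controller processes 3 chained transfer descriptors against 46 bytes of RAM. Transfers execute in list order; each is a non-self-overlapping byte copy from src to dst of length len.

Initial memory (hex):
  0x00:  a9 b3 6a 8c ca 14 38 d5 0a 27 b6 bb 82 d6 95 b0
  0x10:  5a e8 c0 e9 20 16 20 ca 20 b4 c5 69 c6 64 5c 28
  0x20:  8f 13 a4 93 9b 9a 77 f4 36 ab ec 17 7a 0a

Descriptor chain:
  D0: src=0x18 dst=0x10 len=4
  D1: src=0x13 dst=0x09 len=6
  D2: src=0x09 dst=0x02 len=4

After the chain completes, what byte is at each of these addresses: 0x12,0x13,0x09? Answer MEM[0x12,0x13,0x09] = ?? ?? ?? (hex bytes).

#0 dst[0x10+4] := {0x20,0xb4,0xc5,0x69}
#1 dst[0x09+6] := {0x69,0x20,0x16,0x20,0xca,0x20}
#2 dst[0x02+4] := {0x69,0x20,0x16,0x20}
query mem[0x12]=0xc5, mem[0x13]=0x69, mem[0x09]=0x69

MEM[0x12,0x13,0x09] = c5 69 69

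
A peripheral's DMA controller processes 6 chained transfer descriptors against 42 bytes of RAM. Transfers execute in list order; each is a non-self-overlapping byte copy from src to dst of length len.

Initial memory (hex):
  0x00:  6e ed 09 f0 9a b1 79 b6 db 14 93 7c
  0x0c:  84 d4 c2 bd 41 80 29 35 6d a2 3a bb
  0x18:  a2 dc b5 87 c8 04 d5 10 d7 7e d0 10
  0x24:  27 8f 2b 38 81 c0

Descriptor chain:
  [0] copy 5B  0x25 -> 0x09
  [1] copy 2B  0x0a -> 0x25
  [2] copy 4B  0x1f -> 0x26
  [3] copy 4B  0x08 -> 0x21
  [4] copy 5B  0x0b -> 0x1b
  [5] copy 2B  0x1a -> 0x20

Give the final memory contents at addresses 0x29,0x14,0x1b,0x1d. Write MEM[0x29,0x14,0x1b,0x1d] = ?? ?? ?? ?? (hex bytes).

D0: mem[0x09..0x0d] <- [8f 2b 38 81 c0]
D1: mem[0x25..0x26] <- [2b 38]
D2: mem[0x26..0x29] <- [10 d7 7e d0]
D3: mem[0x21..0x24] <- [db 8f 2b 38]
D4: mem[0x1b..0x1f] <- [38 81 c0 c2 bd]
D5: mem[0x20..0x21] <- [b5 38]
query mem[0x29]=0xd0, mem[0x14]=0x6d, mem[0x1b]=0x38, mem[0x1d]=0xc0

MEM[0x29,0x14,0x1b,0x1d] = d0 6d 38 c0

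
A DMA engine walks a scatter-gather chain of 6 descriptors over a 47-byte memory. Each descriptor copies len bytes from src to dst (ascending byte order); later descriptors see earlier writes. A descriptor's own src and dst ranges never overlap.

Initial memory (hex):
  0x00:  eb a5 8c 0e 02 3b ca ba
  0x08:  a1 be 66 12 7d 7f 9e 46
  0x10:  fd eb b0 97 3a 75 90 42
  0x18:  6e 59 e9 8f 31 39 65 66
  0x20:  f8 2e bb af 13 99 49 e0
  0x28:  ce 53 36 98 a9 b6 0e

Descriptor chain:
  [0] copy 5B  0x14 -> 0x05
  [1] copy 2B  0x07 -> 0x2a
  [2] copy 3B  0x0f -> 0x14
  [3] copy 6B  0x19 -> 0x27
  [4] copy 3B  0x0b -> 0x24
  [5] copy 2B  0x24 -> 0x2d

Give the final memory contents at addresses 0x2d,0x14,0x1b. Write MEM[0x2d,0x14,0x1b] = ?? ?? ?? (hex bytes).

MEM[0x2d,0x14,0x1b] = 12 46 8f

[0] 0x14->0x05 len=5 : 3a 75 90 42 6e
[1] 0x07->0x2a len=2 : 90 42
[2] 0x0f->0x14 len=3 : 46 fd eb
[3] 0x19->0x27 len=6 : 59 e9 8f 31 39 65
[4] 0x0b->0x24 len=3 : 12 7d 7f
[5] 0x24->0x2d len=2 : 12 7d
query mem[0x2d]=0x12, mem[0x14]=0x46, mem[0x1b]=0x8f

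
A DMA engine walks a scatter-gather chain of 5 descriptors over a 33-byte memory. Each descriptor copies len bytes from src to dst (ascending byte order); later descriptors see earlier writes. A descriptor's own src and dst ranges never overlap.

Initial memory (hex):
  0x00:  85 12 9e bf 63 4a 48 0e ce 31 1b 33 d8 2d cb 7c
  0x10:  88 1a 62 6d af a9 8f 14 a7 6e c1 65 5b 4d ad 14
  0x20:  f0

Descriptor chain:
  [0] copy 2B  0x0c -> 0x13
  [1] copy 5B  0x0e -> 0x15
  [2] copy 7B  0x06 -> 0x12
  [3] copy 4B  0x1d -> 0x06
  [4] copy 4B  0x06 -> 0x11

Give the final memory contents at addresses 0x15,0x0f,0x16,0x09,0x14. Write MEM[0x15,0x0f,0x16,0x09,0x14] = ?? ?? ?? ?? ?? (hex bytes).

[0] 0x0c->0x13 len=2 : d8 2d
[1] 0x0e->0x15 len=5 : cb 7c 88 1a 62
[2] 0x06->0x12 len=7 : 48 0e ce 31 1b 33 d8
[3] 0x1d->0x06 len=4 : 4d ad 14 f0
[4] 0x06->0x11 len=4 : 4d ad 14 f0
query mem[0x15]=0x31, mem[0x0f]=0x7c, mem[0x16]=0x1b, mem[0x09]=0xf0, mem[0x14]=0xf0

MEM[0x15,0x0f,0x16,0x09,0x14] = 31 7c 1b f0 f0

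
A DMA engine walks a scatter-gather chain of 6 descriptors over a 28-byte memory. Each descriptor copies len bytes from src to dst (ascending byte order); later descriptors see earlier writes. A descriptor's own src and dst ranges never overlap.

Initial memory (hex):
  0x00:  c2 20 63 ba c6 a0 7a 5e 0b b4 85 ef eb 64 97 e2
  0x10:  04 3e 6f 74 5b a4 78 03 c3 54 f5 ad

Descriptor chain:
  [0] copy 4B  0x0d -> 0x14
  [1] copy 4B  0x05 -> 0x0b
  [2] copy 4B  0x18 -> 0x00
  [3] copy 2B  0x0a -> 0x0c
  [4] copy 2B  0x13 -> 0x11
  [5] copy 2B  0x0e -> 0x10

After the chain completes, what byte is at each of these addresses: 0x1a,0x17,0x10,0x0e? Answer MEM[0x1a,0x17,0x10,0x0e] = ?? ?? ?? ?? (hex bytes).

MEM[0x1a,0x17,0x10,0x0e] = f5 04 0b 0b

D0: mem[0x14..0x17] <- [64 97 e2 04]
D1: mem[0x0b..0x0e] <- [a0 7a 5e 0b]
D2: mem[0x00..0x03] <- [c3 54 f5 ad]
D3: mem[0x0c..0x0d] <- [85 a0]
D4: mem[0x11..0x12] <- [74 64]
D5: mem[0x10..0x11] <- [0b e2]
query mem[0x1a]=0xf5, mem[0x17]=0x04, mem[0x10]=0x0b, mem[0x0e]=0x0b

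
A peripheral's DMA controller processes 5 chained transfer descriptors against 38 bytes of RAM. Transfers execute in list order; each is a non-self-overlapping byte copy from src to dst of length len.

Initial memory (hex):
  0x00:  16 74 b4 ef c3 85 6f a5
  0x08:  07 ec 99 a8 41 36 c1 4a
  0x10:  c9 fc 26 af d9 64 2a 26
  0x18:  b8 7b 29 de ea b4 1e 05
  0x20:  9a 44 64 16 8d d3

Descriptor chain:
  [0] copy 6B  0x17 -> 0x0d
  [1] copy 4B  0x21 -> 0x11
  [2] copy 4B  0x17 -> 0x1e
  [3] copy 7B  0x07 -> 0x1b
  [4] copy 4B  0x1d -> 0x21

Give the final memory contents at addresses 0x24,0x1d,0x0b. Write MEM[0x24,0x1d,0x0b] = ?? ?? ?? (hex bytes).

  after D0: wrote 6B at 0x0d = 26b87b29deea
  after D1: wrote 4B at 0x11 = 4464168d
  after D2: wrote 4B at 0x1e = 26b87b29
  after D3: wrote 7B at 0x1b = a507ec99a84126
  after D4: wrote 4B at 0x21 = ec99a841
query mem[0x24]=0x41, mem[0x1d]=0xec, mem[0x0b]=0xa8

MEM[0x24,0x1d,0x0b] = 41 ec a8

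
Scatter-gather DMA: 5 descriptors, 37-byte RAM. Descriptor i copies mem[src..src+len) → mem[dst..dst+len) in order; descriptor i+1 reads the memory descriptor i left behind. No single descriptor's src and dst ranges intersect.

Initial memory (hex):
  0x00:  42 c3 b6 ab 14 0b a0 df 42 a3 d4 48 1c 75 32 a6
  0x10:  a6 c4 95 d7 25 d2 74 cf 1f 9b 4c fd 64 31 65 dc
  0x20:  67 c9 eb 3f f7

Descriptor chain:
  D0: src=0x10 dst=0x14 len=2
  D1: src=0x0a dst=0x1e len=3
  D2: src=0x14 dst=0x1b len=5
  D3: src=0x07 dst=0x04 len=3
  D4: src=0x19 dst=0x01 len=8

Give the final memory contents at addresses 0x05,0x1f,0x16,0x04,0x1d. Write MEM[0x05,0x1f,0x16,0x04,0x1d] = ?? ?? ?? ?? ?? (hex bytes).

MEM[0x05,0x1f,0x16,0x04,0x1d] = 74 1f 74 c4 74

  after D0: wrote 2B at 0x14 = a6c4
  after D1: wrote 3B at 0x1e = d4481c
  after D2: wrote 5B at 0x1b = a6c474cf1f
  after D3: wrote 3B at 0x04 = df42a3
  after D4: wrote 8B at 0x01 = 9b4ca6c474cf1f1c
query mem[0x05]=0x74, mem[0x1f]=0x1f, mem[0x16]=0x74, mem[0x04]=0xc4, mem[0x1d]=0x74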